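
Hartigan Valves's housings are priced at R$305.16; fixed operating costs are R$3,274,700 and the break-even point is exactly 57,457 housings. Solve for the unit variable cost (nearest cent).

R$248.17

Contribution per unit must be FC / Q = R$3,274,700 / 57,457 = R$56.9939.
Hence VC = price − CM = R$305.16 − R$56.9939 = R$248.17.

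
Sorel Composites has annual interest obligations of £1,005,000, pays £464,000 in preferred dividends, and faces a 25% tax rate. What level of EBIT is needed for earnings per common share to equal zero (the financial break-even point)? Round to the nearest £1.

£1,623,667

Preferred dividends are paid after tax, so their pre-tax equivalent is £464,000 ÷ (1 − 0.25) = £618,666.67.
EPS = 0 when EBIT covers interest plus the pre-tax preferred burden: £1,005,000 + £618,666.67 = £1,623,666.67.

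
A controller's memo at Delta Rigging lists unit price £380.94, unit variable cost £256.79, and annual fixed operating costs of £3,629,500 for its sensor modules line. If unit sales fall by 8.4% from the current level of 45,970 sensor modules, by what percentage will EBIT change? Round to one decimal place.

Total contribution margin = 45,970 × £124.15 = £5,707,175.50.
Subtracting fixed costs: EBIT = £5,707,175.50 − £3,629,500 = £2,077,675.50.
DOL = contribution ÷ EBIT = £5,707,175.50 ÷ £2,077,675.50 = 2.7469.
So EBIT moves 2.7469 × (-8.4%) = -23.1%.

-23.1%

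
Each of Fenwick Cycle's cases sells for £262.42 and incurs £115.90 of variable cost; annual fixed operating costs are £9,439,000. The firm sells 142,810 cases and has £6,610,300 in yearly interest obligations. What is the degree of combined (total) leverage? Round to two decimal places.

4.29

Total contribution margin = 142,810 × £146.52 = £20,924,521.20.
EBIT = £20,924,521.20 − £9,439,000 = £11,485,521.20. Interest = £6,610,300.00, so EBIT − I = £4,875,221.20.
Degree of total leverage = total CM / (EBIT − interest) = £20,924,521.20 / £4,875,221.20 = 4.2920.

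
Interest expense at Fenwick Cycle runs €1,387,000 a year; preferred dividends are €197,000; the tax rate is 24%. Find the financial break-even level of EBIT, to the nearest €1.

€1,646,211

Preferred dividends are paid after tax, so their pre-tax equivalent is €197,000 ÷ (1 − 0.24) = €259,210.53.
Financial break-even EBIT = interest + D_p ÷ (1 − t) = €1,387,000 + €259,210.53 = €1,646,210.53.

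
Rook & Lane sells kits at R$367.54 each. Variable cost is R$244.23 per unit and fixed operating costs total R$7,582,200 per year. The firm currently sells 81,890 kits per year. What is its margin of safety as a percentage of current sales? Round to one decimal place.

Each unit contributes R$367.54 − R$244.23 = R$123.31. Break-even units = R$7,582,200 ÷ R$123.31 = 61,488.93; break-even revenue = 61,488.93 × R$367.54 = R$22,599,641.46.
Current sales = 81,890 × R$367.54 = R$30,097,850.60.
Margin of safety = (R$30,097,850.60 − R$22,599,641.46) ÷ R$30,097,850.60 = 24.9%.

24.9%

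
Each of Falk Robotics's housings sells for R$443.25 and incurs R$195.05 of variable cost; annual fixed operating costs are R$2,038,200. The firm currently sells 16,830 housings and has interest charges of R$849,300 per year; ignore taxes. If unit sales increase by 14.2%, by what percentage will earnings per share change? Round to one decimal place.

+46.0%

Total contribution margin = 16,830 × R$248.20 = R$4,177,206.00.
EBIT = R$4,177,206.00 − R$2,038,200 = R$2,139,006.00.
Interest = R$849,300.00, so EBIT − I = R$1,289,706.00.
DCL = total CM / (EBIT − I) = R$4,177,206.00 / R$1,289,706.00 = 3.2389.
EPS therefore changes by 3.2389 × (+14.2%) = +46.0%.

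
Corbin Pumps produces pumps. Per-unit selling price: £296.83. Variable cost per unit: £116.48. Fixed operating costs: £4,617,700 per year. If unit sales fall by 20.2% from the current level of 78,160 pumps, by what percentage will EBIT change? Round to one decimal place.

-30.0%

Total contribution margin = 78,160 × £180.35 = £14,096,156.00.
Operating income = contribution − fixed costs = £14,096,156.00 − £4,617,700 = £9,478,456.00.
DOL = contribution ÷ EBIT = £14,096,156.00 ÷ £9,478,456.00 = 1.4872.
Operating income changes by 1.4872 × -20.2% = -30.0%.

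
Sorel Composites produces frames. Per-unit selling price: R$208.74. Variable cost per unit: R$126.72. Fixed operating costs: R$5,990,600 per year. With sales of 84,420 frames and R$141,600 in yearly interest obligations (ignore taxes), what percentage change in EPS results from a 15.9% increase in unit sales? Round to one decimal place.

Total contribution margin = 84,420 × R$82.02 = R$6,924,128.40.
Subtracting fixed costs: EBIT = R$6,924,128.40 − R$5,990,600 = R$933,528.40.
After interest of R$141,600.00, pre-tax earnings = R$791,928.40.
Degree of combined leverage = contribution ÷ (EBIT − I) = R$6,924,128.40 ÷ R$791,928.40 = 8.7434.
%ΔEPS = DCL × %ΔSales = 8.7434 × +15.9% = +139.0%.

+139.0%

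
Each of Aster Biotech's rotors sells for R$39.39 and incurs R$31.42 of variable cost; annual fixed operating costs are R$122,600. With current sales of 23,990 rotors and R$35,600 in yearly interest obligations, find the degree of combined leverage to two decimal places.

Total contribution margin = 23,990 × R$7.97 = R$191,200.30.
Operating income = contribution − fixed costs = R$191,200.30 − R$122,600 = R$68,600.30. Interest = R$35,600.00, so EBIT − I = R$33,000.30.
DCL = contribution ÷ (EBIT − I) = R$191,200.30 ÷ R$33,000.30 = 5.7939.

5.79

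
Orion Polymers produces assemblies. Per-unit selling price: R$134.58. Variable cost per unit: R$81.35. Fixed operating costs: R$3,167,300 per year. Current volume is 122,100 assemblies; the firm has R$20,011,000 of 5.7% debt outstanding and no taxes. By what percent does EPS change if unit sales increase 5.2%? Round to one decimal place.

Total contribution margin = 122,100 × R$53.23 = R$6,499,383.00.
Subtracting fixed costs: EBIT = R$6,499,383.00 − R$3,167,300 = R$3,332,083.00.
After interest of R$1,140,627.00, pre-tax earnings = R$2,191,456.00.
Degree of combined leverage = contribution ÷ (EBIT − I) = R$6,499,383.00 ÷ R$2,191,456.00 = 2.9658.
%ΔEPS = DCL × %ΔSales = 2.9658 × +5.2% = +15.4%.

+15.4%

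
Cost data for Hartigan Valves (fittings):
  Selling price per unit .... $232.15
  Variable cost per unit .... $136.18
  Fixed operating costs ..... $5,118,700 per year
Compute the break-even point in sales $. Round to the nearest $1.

CM per unit = $232.15 − $136.18 = $95.97; CM ratio = $95.97 / $232.15 = 0.4134.
Break-even sales = FC ÷ CM ratio = $5,118,700 × $232.15 / $95.97 = $12,382,059.

$12,382,059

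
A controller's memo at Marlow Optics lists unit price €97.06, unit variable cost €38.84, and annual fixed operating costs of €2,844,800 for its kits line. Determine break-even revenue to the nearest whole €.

Contribution margin per unit = €97.06 − €38.84 = €58.22, a CM ratio of €58.22 ÷ €97.06 = 0.5998.
Break-even sales = FC ÷ CM ratio = €2,844,800 × €97.06 / €58.22 = €4,742,636.

€4,742,636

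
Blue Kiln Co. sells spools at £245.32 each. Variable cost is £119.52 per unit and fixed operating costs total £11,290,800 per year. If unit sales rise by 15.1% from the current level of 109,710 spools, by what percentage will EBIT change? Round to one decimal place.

+83.0%

Total contribution margin = 109,710 × £125.80 = £13,801,518.00.
Subtracting fixed costs: EBIT = £13,801,518.00 − £11,290,800 = £2,510,718.00.
So DOL = total CM / EBIT = £13,801,518.00 / £2,510,718.00 = 5.4970.
So EBIT moves 5.4970 × (+15.1%) = +83.0%.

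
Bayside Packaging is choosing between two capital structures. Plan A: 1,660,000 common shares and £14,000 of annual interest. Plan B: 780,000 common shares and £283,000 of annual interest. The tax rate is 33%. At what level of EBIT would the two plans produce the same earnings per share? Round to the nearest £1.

Set EPS_A = EPS_B: (EBIT − £14,000)(1 − 0.33) ÷ 1,660,000 = (EBIT − £283,000)(1 − 0.33) ÷ 780,000.
The (1 − t) factor cancels: (EBIT − 14,000) × 780,000 = (EBIT − 283,000) × 1,660,000.
Solving, EBIT = (283,000·1,660,000 − 14,000·780,000) / (1,660,000 − 780,000) = 458,860,000,000 / 880,000 = 521,431.82.

£521,432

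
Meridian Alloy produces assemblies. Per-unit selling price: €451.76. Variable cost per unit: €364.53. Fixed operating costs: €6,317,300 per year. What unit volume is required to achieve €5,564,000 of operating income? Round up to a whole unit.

136,207 assemblies

Each unit contributes €451.76 − €364.53 = €87.23.
Need Q such that Q × €87.23 − €6,317,300 = €5,564,000, i.e. Q = €11,881,300 / €87.23 = 136,206.58 → 136,207.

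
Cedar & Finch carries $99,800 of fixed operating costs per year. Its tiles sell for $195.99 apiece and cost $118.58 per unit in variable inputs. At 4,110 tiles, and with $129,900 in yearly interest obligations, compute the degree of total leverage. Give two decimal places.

3.60

Total contribution margin = 4,110 × $77.41 = $318,155.10.
Subtracting fixed costs: EBIT = $318,155.10 − $99,800 = $218,355.10. Interest = $129,900.00.
DOL = $318,155.10 ÷ $218,355.10 = 1.4571; DFL = $218,355.10 ÷ $88,455.10 = 2.4685.
Combined leverage = 1.4571 × 2.4685 = 3.5969.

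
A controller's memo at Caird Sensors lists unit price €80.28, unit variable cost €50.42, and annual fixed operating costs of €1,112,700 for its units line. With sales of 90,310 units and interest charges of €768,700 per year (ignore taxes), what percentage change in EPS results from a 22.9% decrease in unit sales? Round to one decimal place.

Contribution at this volume is 90,310 × €29.86 = €2,696,656.60.
Subtracting fixed costs: EBIT = €2,696,656.60 − €1,112,700 = €1,583,956.60.
After interest of €768,700.00, pre-tax earnings = €815,256.60.
Degree of combined leverage = contribution ÷ (EBIT − I) = €2,696,656.60 ÷ €815,256.60 = 3.3077.
%ΔEPS = DCL × %ΔSales = 3.3077 × -22.9% = -75.7%.

-75.7%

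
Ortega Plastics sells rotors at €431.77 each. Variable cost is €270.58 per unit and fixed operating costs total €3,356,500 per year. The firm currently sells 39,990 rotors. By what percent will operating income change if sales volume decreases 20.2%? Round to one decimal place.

Total contribution margin = 39,990 × €161.19 = €6,445,988.10.
Subtracting fixed costs: EBIT = €6,445,988.10 − €3,356,500 = €3,089,488.10.
DOL = contribution ÷ EBIT = €6,445,988.10 ÷ €3,089,488.10 = 2.0864.
Operating income changes by 2.0864 × -20.2% = -42.1%.

-42.1%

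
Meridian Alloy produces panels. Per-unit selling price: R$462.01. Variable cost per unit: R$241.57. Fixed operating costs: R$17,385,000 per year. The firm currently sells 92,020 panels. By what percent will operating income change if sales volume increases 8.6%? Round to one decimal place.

+60.2%

At 92,020 units, contribution = 92,020 × R$220.44 = R$20,284,888.80.
Subtracting fixed costs: EBIT = R$20,284,888.80 − R$17,385,000 = R$2,899,888.80.
Degree of operating leverage = R$20,284,888.80 / R$2,899,888.80 = 6.9951.
%ΔEBIT = DOL × %ΔSales = 6.9951 × +8.6% = +60.2%.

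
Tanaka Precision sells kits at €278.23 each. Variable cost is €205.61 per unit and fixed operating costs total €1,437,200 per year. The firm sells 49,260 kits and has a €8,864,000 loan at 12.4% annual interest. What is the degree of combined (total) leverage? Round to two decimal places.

3.44

Total contribution margin = 49,260 × €72.62 = €3,577,261.20.
Subtracting fixed costs: EBIT = €3,577,261.20 − €1,437,200 = €2,140,061.20. Interest = €1,099,136.00, so EBIT − I = €1,040,925.20.
DCL = contribution ÷ (EBIT − I) = €3,577,261.20 ÷ €1,040,925.20 = 3.4366.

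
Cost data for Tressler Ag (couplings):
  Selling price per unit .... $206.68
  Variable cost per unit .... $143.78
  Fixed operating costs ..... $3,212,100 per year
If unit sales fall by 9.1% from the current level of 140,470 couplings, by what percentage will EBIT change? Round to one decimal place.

-14.3%

Contribution at this volume is 140,470 × $62.90 = $8,835,563.00.
Operating income = contribution − fixed costs = $8,835,563.00 − $3,212,100 = $5,623,463.00.
DOL = contribution ÷ EBIT = $8,835,563.00 ÷ $5,623,463.00 = 1.5712.
So EBIT moves 1.5712 × (-9.1%) = -14.3%.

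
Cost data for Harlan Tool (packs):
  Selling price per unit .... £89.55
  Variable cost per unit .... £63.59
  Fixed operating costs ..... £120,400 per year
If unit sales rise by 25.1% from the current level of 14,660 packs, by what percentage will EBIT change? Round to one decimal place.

+36.7%

Contribution at this volume is 14,660 × £25.96 = £380,573.60.
EBIT = £380,573.60 − £120,400 = £260,173.60.
DOL = contribution ÷ EBIT = £380,573.60 ÷ £260,173.60 = 1.4628.
%ΔEBIT = DOL × %ΔSales = 1.4628 × +25.1% = +36.7%.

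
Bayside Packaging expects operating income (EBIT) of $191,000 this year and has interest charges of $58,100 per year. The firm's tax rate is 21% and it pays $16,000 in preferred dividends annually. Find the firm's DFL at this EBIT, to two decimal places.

1.70

Annual interest charges come to $58,100.00.
Pre-tax preferred-dividend burden = $16,000 ÷ (1 − 0.21) = $20,253.16.
DFL = EBIT ÷ [EBIT − I − D_p/(1−t)] = $191,000 ÷ [$191,000 − $58,100.00 − $20,253.16] = $191,000 ÷ $112,646.84 = 1.6956.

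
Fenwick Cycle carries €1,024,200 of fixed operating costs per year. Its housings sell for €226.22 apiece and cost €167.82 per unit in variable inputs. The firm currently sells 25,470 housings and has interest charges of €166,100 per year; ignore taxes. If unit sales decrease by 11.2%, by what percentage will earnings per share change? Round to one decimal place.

Contribution at this volume is 25,470 × €58.40 = €1,487,448.00.
EBIT = €1,487,448.00 − €1,024,200 = €463,248.00.
After interest of €166,100.00, pre-tax earnings = €297,148.00.
DCL = total CM / (EBIT − I) = €1,487,448.00 / €297,148.00 = 5.0057.
EPS therefore changes by 5.0057 × (-11.2%) = -56.1%.

-56.1%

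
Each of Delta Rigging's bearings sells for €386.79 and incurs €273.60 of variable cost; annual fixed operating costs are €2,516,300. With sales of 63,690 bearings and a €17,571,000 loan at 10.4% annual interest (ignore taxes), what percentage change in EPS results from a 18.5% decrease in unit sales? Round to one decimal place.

Contribution at this volume is 63,690 × €113.19 = €7,209,071.10.
Operating income = contribution − fixed costs = €7,209,071.10 − €2,516,300 = €4,692,771.10.
After interest of €1,827,384.00, pre-tax earnings = €2,865,387.10.
DCL = total CM / (EBIT − I) = €7,209,071.10 / €2,865,387.10 = 2.5159.
EPS therefore changes by 2.5159 × (-18.5%) = -46.5%.

-46.5%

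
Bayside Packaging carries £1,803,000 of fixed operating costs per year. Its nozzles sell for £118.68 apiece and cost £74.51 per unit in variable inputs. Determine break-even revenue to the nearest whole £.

CM per unit = £118.68 − £74.51 = £44.17; CM ratio = £44.17 / £118.68 = 0.3722.
Break-even sales = FC ÷ CM ratio = £1,803,000 × £118.68 / £44.17 = £4,844,465.

£4,844,465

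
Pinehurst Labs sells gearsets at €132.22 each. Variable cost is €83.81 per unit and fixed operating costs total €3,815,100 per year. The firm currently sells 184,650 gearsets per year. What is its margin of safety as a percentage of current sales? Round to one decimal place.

57.3%

Unit CM = price − variable cost = €132.22 − €83.81 = €48.41. Break-even units = €3,815,100 ÷ €48.41 = 78,808.10; break-even revenue = 78,808.10 × €132.22 = €10,420,006.65.
Actual sales revenue = 184,650 × €132.22 = €24,414,423.00.
Margin of safety = (€24,414,423.00 − €10,420,006.65) ÷ €24,414,423.00 = 57.3%.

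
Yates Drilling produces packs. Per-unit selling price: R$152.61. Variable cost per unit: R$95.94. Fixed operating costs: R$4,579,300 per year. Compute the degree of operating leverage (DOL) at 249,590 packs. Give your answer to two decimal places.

1.48

Contribution at this volume is 249,590 × R$56.67 = R$14,144,265.30.
Operating income = contribution − fixed costs = R$14,144,265.30 − R$4,579,300 = R$9,564,965.30.
Degree of operating leverage = R$14,144,265.30 / R$9,564,965.30 = 1.4788.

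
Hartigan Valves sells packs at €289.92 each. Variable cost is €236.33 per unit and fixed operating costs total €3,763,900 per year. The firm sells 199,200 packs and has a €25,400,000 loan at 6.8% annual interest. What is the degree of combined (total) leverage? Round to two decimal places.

2.06

Total contribution margin = 199,200 × €53.59 = €10,675,128.00.
Subtracting fixed costs: EBIT = €10,675,128.00 − €3,763,900 = €6,911,228.00. Interest = €1,727,200.00, so EBIT − I = €5,184,028.00.
DCL = contribution ÷ (EBIT − I) = €10,675,128.00 ÷ €5,184,028.00 = 2.0592.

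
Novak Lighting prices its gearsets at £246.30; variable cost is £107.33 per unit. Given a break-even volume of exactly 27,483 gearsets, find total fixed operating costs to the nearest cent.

Unit CM = price − variable cost = £246.30 − £107.33 = £138.97.
Fixed costs = break-even units × CM = 27,483 × £138.97 = £3,819,312.51.

£3,819,312.51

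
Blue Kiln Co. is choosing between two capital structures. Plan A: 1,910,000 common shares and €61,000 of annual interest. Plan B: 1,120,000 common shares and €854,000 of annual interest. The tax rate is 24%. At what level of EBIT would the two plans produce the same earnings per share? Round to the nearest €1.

€1,978,253

At indifference, (EBIT − 61,000)(1 − t)/1,910,000 = (EBIT − 854,000)(1 − t)/1,120,000.
The (1 − t) factor cancels: (EBIT − 61,000) × 1,120,000 = (EBIT − 854,000) × 1,910,000.
EBIT × (1,910,000 − 1,120,000) = 854,000 × 1,910,000 − 61,000 × 1,120,000 = 1,562,820,000,000, so EBIT = 1,562,820,000,000 ÷ 790,000 = 1,978,253.16.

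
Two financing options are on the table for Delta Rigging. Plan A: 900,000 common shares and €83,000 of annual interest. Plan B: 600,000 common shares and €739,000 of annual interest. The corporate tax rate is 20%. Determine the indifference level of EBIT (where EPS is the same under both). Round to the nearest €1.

€2,051,000

At indifference, (EBIT − 83,000)(1 − t)/900,000 = (EBIT − 739,000)(1 − t)/600,000.
Cancelling (1 − t) and cross-multiplying: 600,000·(EBIT − 83,000) = 900,000·(EBIT − 739,000).
Solving, EBIT = (739,000·900,000 − 83,000·600,000) / (900,000 − 600,000) = 615,300,000,000 / 300,000 = 2,051,000.00.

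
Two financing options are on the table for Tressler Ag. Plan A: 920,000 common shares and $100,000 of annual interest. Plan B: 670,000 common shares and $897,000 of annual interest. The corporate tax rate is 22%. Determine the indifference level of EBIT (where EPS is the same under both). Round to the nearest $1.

Set EPS_A = EPS_B: (EBIT − $100,000)(1 − 0.22) ÷ 920,000 = (EBIT − $897,000)(1 − 0.22) ÷ 670,000.
Cancelling (1 − t) and cross-multiplying: 670,000·(EBIT − 100,000) = 920,000·(EBIT − 897,000).
Solving, EBIT = (897,000·920,000 − 100,000·670,000) / (920,000 − 670,000) = 758,240,000,000 / 250,000 = 3,032,960.00.

$3,032,960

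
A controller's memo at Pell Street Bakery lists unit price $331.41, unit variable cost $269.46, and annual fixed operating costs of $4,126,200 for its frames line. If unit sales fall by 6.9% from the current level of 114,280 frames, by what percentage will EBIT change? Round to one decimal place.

-16.5%

Contribution at this volume is 114,280 × $61.95 = $7,079,646.00.
Operating income = contribution − fixed costs = $7,079,646.00 − $4,126,200 = $2,953,446.00.
So DOL = total CM / EBIT = $7,079,646.00 / $2,953,446.00 = 2.3971.
So EBIT moves 2.3971 × (-6.9%) = -16.5%.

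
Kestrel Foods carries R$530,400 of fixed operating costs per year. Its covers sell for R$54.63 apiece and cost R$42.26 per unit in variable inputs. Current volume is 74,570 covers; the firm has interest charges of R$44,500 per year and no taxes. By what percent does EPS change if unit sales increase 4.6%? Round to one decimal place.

At 74,570 units, contribution = 74,570 × R$12.37 = R$922,430.90.
Subtracting fixed costs: EBIT = R$922,430.90 − R$530,400 = R$392,030.90.
Interest = R$44,500.00, so EBIT − I = R$347,530.90.
DCL = total CM / (EBIT − I) = R$922,430.90 / R$347,530.90 = 2.6542.
%ΔEPS = DCL × %ΔSales = 2.6542 × +4.6% = +12.2%.

+12.2%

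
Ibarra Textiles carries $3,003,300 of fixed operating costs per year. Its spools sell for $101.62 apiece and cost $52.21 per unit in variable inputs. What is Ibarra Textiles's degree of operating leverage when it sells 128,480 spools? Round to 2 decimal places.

At 128,480 units, contribution = 128,480 × $49.41 = $6,348,196.80.
Subtracting fixed costs: EBIT = $6,348,196.80 − $3,003,300 = $3,344,896.80.
So DOL = total CM / EBIT = $6,348,196.80 / $3,344,896.80 = 1.8979.

1.90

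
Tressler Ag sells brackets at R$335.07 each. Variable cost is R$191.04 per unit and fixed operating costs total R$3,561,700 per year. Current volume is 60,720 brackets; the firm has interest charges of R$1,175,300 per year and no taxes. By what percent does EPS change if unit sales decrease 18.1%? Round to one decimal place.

Contribution at this volume is 60,720 × R$144.03 = R$8,745,501.60.
Operating income = contribution − fixed costs = R$8,745,501.60 − R$3,561,700 = R$5,183,801.60.
Interest = R$1,175,300.00, so EBIT − I = R$4,008,501.60.
DCL = total CM / (EBIT − I) = R$8,745,501.60 / R$4,008,501.60 = 2.1817.
%ΔEPS = DCL × %ΔSales = 2.1817 × -18.1% = -39.5%.

-39.5%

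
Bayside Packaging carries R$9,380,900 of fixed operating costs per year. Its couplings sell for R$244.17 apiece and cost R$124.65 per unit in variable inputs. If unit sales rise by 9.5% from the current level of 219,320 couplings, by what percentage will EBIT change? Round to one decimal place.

Total contribution margin = 219,320 × R$119.52 = R$26,213,126.40.
Subtracting fixed costs: EBIT = R$26,213,126.40 − R$9,380,900 = R$16,832,226.40.
So DOL = total CM / EBIT = R$26,213,126.40 / R$16,832,226.40 = 1.5573.
%ΔEBIT = DOL × %ΔSales = 1.5573 × +9.5% = +14.8%.

+14.8%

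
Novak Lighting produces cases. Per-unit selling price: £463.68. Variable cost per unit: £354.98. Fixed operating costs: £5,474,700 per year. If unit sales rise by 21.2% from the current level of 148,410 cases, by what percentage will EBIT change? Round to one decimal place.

At 148,410 units, contribution = 148,410 × £108.70 = £16,132,167.00.
Subtracting fixed costs: EBIT = £16,132,167.00 − £5,474,700 = £10,657,467.00.
Degree of operating leverage = £16,132,167.00 / £10,657,467.00 = 1.5137.
Operating income changes by 1.5137 × +21.2% = +32.1%.

+32.1%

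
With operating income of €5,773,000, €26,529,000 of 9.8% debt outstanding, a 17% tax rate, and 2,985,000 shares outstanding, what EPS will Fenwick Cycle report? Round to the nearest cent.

€0.88

Interest = €2,599,842.00, so EBT = €5,773,000 − €2,599,842.00 = €3,173,158.00.
Net income = €3,173,158.00 × (1 − 0.17) = €2,633,721.14.
Per share: €2,633,721.14 / 2,985,000 shares = €0.88.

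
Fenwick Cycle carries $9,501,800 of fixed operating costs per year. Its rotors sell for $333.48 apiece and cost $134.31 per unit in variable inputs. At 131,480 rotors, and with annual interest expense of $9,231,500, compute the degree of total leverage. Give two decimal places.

Contribution at this volume is 131,480 × $199.17 = $26,186,871.60.
EBIT = $26,186,871.60 − $9,501,800 = $16,685,071.60. Interest = $9,231,500.00.
DOL = $26,186,871.60 ÷ $16,685,071.60 = 1.5695; DFL = $16,685,071.60 ÷ $7,453,571.60 = 2.2385.
DCL = DOL × DFL = 1.5695 × 2.2385 = 3.5133.

3.51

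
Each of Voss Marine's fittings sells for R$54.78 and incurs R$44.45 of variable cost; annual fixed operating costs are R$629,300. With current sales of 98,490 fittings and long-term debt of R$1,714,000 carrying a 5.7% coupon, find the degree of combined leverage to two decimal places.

3.50

At 98,490 units, contribution = 98,490 × R$10.33 = R$1,017,401.70.
EBIT = R$1,017,401.70 − R$629,300 = R$388,101.70. Interest = R$97,698.00, so EBIT − I = R$290,403.70.
DCL = contribution ÷ (EBIT − I) = R$1,017,401.70 ÷ R$290,403.70 = 3.5034.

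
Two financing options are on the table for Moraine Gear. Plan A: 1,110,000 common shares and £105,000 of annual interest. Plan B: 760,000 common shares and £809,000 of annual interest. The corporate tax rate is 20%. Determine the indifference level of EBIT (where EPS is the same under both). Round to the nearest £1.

£2,337,686

At indifference, (EBIT − 105,000)(1 − t)/1,110,000 = (EBIT − 809,000)(1 − t)/760,000.
The (1 − t) factor cancels: (EBIT − 105,000) × 760,000 = (EBIT − 809,000) × 1,110,000.
Solving, EBIT = (809,000·1,110,000 − 105,000·760,000) / (1,110,000 − 760,000) = 818,190,000,000 / 350,000 = 2,337,685.71.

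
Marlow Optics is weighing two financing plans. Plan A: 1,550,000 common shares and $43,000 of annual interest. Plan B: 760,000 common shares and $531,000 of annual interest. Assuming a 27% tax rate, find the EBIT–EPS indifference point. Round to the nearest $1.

Set EPS_A = EPS_B: (EBIT − $43,000)(1 − 0.27) ÷ 1,550,000 = (EBIT − $531,000)(1 − 0.27) ÷ 760,000.
The (1 − t) factor cancels: (EBIT − 43,000) × 760,000 = (EBIT − 531,000) × 1,550,000.
Solving, EBIT = (531,000·1,550,000 − 43,000·760,000) / (1,550,000 − 760,000) = 790,370,000,000 / 790,000 = 1,000,468.35.

$1,000,468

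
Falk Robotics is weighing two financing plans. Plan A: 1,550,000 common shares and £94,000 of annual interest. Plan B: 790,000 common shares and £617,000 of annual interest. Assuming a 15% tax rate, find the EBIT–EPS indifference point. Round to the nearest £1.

£1,160,645

Set EPS_A = EPS_B: (EBIT − £94,000)(1 − 0.15) ÷ 1,550,000 = (EBIT − £617,000)(1 − 0.15) ÷ 790,000.
The (1 − t) factor cancels: (EBIT − 94,000) × 790,000 = (EBIT − 617,000) × 1,550,000.
EBIT × (1,550,000 − 790,000) = 617,000 × 1,550,000 − 94,000 × 790,000 = 882,090,000,000, so EBIT = 882,090,000,000 ÷ 760,000 = 1,160,644.74.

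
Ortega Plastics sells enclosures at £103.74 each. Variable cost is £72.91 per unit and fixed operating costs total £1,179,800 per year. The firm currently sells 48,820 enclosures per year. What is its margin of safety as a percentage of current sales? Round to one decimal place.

21.6%

Contribution margin per unit = £103.74 − £72.91 = £30.83. Break-even units = £1,179,800 ÷ £30.83 = 38,267.92; break-even revenue = 38,267.92 × £103.74 = £3,969,914.11.
Actual sales revenue = 48,820 × £103.74 = £5,064,586.80.
Margin of safety = (£5,064,586.80 − £3,969,914.11) ÷ £5,064,586.80 = 21.6%.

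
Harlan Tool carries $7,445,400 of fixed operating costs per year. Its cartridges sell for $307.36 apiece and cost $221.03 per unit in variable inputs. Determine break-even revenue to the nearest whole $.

CM per unit = $307.36 − $221.03 = $86.33; CM ratio = $86.33 / $307.36 = 0.2809.
Break-even revenue = fixed costs × price ÷ CM = $7,445,400 × $307.36 ÷ $86.33 = $26,507,797.

$26,507,797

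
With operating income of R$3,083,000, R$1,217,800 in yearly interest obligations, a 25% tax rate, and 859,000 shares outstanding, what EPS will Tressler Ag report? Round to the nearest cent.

R$1.63

Interest = R$1,217,800.00, so EBT = R$3,083,000 − R$1,217,800.00 = R$1,865,200.00.
After tax at 25%: net income = R$1,865,200.00 × 0.75 = R$1,398,900.00.
EPS = R$1,398,900.00 ÷ 859,000 = R$1.63.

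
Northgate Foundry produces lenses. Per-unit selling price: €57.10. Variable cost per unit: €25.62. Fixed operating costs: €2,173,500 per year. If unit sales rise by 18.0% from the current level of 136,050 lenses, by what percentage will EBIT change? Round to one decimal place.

At 136,050 units, contribution = 136,050 × €31.48 = €4,282,854.00.
Operating income = contribution − fixed costs = €4,282,854.00 − €2,173,500 = €2,109,354.00.
Degree of operating leverage = €4,282,854.00 / €2,109,354.00 = 2.0304.
%ΔEBIT = DOL × %ΔSales = 2.0304 × +18.0% = +36.5%.

+36.5%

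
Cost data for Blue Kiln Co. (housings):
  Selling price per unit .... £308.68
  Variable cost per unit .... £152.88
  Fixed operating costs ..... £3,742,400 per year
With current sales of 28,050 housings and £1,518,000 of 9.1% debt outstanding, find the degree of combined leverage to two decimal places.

8.93

At 28,050 units, contribution = 28,050 × £155.80 = £4,370,190.00.
Subtracting fixed costs: EBIT = £4,370,190.00 − £3,742,400 = £627,790.00. Interest = £138,138.00.
DOL = £4,370,190.00 ÷ £627,790.00 = 6.9612; DFL = £627,790.00 ÷ £489,652.00 = 1.2821.
DCL = DOL × DFL = 6.9612 × 1.2821 = 8.9250.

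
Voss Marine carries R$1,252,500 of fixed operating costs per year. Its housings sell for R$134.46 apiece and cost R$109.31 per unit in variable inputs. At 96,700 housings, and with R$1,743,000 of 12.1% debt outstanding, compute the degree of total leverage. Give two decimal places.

2.51

Total contribution margin = 96,700 × R$25.15 = R$2,432,005.00.
Subtracting fixed costs: EBIT = R$2,432,005.00 − R$1,252,500 = R$1,179,505.00. Interest = R$210,903.00, so EBIT − I = R$968,602.00.
Degree of total leverage = total CM / (EBIT − interest) = R$2,432,005.00 / R$968,602.00 = 2.5108.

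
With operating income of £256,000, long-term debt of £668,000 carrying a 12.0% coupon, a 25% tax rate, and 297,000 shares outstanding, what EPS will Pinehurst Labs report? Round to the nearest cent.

£0.44

Pre-tax income = £256,000 − £80,160.00 = £175,840.00.
Net income = £175,840.00 × (1 − 0.25) = £131,880.00.
Per share: £131,880.00 / 297,000 shares = £0.44.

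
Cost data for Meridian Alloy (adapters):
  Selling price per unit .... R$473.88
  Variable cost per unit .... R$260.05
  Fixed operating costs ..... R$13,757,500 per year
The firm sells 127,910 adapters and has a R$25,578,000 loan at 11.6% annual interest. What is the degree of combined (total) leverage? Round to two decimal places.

Total contribution margin = 127,910 × R$213.83 = R$27,350,995.30.
Operating income = contribution − fixed costs = R$27,350,995.30 − R$13,757,500 = R$13,593,495.30. Interest = R$2,967,048.00, so EBIT − I = R$10,626,447.30.
DCL = contribution ÷ (EBIT − I) = R$27,350,995.30 ÷ R$10,626,447.30 = 2.5739.

2.57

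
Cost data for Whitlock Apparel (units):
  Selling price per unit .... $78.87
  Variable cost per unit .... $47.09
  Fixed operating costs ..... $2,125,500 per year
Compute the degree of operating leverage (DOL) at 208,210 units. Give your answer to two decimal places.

Contribution at this volume is 208,210 × $31.78 = $6,616,913.80.
EBIT = $6,616,913.80 − $2,125,500 = $4,491,413.80.
Degree of operating leverage = $6,616,913.80 / $4,491,413.80 = 1.4732.

1.47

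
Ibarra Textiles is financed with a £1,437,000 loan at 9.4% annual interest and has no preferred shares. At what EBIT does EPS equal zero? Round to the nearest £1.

Annual interest = 9.4% × £1,437,000 = £135,078.00.
With no preferred dividends, EPS = 0 when EBIT exactly covers interest, so the financial break-even EBIT is £135,078.00.

£135,078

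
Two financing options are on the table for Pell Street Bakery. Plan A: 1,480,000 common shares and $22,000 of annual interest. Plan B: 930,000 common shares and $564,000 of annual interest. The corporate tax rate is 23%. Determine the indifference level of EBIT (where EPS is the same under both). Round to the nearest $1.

At indifference, (EBIT − 22,000)(1 − t)/1,480,000 = (EBIT − 564,000)(1 − t)/930,000.
The (1 − t) factor cancels: (EBIT − 22,000) × 930,000 = (EBIT − 564,000) × 1,480,000.
Solving, EBIT = (564,000·1,480,000 − 22,000·930,000) / (1,480,000 − 930,000) = 814,260,000,000 / 550,000 = 1,480,472.73.

$1,480,473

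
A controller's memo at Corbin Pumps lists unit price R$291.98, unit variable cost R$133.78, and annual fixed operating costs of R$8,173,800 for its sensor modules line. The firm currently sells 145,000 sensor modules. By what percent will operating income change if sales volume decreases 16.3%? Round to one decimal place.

-25.3%

At 145,000 units, contribution = 145,000 × R$158.20 = R$22,939,000.00.
Operating income = contribution − fixed costs = R$22,939,000.00 − R$8,173,800 = R$14,765,200.00.
So DOL = total CM / EBIT = R$22,939,000.00 / R$14,765,200.00 = 1.5536.
%ΔEBIT = DOL × %ΔSales = 1.5536 × -16.3% = -25.3%.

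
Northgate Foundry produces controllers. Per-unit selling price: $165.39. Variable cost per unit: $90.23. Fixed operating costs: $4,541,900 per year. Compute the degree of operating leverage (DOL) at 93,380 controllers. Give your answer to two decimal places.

Contribution at this volume is 93,380 × $75.16 = $7,018,440.80.
Operating income = contribution − fixed costs = $7,018,440.80 − $4,541,900 = $2,476,540.80.
So DOL = total CM / EBIT = $7,018,440.80 / $2,476,540.80 = 2.8340.

2.83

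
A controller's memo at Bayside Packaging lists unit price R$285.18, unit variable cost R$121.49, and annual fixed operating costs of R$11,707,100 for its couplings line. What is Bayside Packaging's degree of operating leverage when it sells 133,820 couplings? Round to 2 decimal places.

2.15

Total contribution margin = 133,820 × R$163.69 = R$21,904,995.80.
Operating income = contribution − fixed costs = R$21,904,995.80 − R$11,707,100 = R$10,197,895.80.
So DOL = total CM / EBIT = R$21,904,995.80 / R$10,197,895.80 = 2.1480.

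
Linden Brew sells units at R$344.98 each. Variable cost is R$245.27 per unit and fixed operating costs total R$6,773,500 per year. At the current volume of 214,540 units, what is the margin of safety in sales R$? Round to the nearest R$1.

R$50,576,827

Contribution margin per unit = R$344.98 − R$245.27 = R$99.71. Break-even units = R$6,773,500 ÷ R$99.71 = 67,932.00; break-even revenue = 67,932.00 × R$344.98 = R$23,435,182.33.
Current sales = 214,540 × R$344.98 = R$74,012,009.20.
Margin of safety = R$74,012,009.20 − R$23,435,182.33 = R$50,576,827.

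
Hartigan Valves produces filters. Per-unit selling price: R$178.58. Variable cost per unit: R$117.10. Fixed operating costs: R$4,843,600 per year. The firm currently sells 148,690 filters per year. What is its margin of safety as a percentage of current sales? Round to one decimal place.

Each unit contributes R$178.58 − R$117.10 = R$61.48. Break-even units = R$4,843,600 ÷ R$61.48 = 78,783.34; break-even revenue = 78,783.34 × R$178.58 = R$14,069,129.60.
Current sales = 148,690 × R$178.58 = R$26,553,060.20.
Margin of safety = (R$26,553,060.20 − R$14,069,129.60) ÷ R$26,553,060.20 = 47.0%.

47.0%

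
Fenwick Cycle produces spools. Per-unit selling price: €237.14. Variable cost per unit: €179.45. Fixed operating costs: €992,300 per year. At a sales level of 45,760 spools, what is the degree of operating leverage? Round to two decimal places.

Contribution at this volume is 45,760 × €57.69 = €2,639,894.40.
Operating income = contribution − fixed costs = €2,639,894.40 − €992,300 = €1,647,594.40.
Degree of operating leverage = €2,639,894.40 / €1,647,594.40 = 1.6023.

1.60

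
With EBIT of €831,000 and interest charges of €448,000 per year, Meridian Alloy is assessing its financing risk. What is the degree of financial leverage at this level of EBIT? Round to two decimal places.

2.17

Interest = €448,000.00.
DFL = EBIT ÷ (EBIT − I) = €831,000 ÷ (€831,000 − €448,000.00) = €831,000 ÷ €383,000.00 = 2.1697.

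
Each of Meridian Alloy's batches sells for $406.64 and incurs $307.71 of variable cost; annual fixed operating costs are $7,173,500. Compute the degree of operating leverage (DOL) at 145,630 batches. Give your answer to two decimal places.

At 145,630 units, contribution = 145,630 × $98.93 = $14,407,175.90.
EBIT = $14,407,175.90 − $7,173,500 = $7,233,675.90.
DOL = contribution ÷ EBIT = $14,407,175.90 ÷ $7,233,675.90 = 1.9917.

1.99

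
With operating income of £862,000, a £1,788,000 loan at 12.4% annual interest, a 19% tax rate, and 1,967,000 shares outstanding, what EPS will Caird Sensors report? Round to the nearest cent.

Interest = £221,712.00, so EBT = £862,000 − £221,712.00 = £640,288.00.
Net income = £640,288.00 × (1 − 0.19) = £518,633.28.
EPS = £518,633.28 ÷ 1,967,000 = £0.26.

£0.26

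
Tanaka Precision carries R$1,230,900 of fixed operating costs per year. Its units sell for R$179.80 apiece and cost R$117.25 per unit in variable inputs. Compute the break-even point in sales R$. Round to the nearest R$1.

R$3,538,223

CM per unit = R$179.80 − R$117.25 = R$62.55; CM ratio = R$62.55 / R$179.80 = 0.3479.
Break-even revenue = fixed costs × price ÷ CM = R$1,230,900 × R$179.80 ÷ R$62.55 = R$3,538,223.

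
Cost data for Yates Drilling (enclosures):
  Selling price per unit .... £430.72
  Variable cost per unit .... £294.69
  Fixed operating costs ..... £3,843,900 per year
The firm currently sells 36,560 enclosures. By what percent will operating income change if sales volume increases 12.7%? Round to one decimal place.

Total contribution margin = 36,560 × £136.03 = £4,973,256.80.
Operating income = contribution − fixed costs = £4,973,256.80 − £3,843,900 = £1,129,356.80.
Degree of operating leverage = £4,973,256.80 / £1,129,356.80 = 4.4036.
Operating income changes by 4.4036 × +12.7% = +55.9%.

+55.9%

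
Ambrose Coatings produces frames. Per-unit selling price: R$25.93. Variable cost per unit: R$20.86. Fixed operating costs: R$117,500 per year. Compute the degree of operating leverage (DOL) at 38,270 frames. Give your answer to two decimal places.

Contribution at this volume is 38,270 × R$5.07 = R$194,028.90.
EBIT = R$194,028.90 − R$117,500 = R$76,528.90.
Degree of operating leverage = R$194,028.90 / R$76,528.90 = 2.5354.

2.54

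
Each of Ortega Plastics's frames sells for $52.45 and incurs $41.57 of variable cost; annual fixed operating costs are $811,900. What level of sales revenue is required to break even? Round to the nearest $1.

$3,913,985

Contribution margin per unit = $52.45 − $41.57 = $10.88, a CM ratio of $10.88 ÷ $52.45 = 0.2074.
Break-even sales = FC ÷ CM ratio = $811,900 × $52.45 / $10.88 = $3,913,985.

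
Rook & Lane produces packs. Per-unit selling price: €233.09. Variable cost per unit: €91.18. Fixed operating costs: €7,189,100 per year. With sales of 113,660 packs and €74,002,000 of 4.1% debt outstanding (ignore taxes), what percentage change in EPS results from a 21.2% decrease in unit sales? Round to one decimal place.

-57.9%

Total contribution margin = 113,660 × €141.91 = €16,129,490.60.
EBIT = €16,129,490.60 − €7,189,100 = €8,940,390.60.
Interest = €3,034,082.00, so EBIT − I = €5,906,308.60.
DCL = total CM / (EBIT − I) = €16,129,490.60 / €5,906,308.60 = 2.7309.
%ΔEPS = DCL × %ΔSales = 2.7309 × -21.2% = -57.9%.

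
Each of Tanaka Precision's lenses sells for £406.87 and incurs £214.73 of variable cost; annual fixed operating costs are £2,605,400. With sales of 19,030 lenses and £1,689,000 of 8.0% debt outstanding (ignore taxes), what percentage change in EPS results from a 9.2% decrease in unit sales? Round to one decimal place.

-36.7%

Total contribution margin = 19,030 × £192.14 = £3,656,424.20.
Subtracting fixed costs: EBIT = £3,656,424.20 − £2,605,400 = £1,051,024.20.
After interest of £135,120.00, pre-tax earnings = £915,904.20.
Degree of combined leverage = contribution ÷ (EBIT − I) = £3,656,424.20 ÷ £915,904.20 = 3.9921.
EPS therefore changes by 3.9921 × (-9.2%) = -36.7%.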